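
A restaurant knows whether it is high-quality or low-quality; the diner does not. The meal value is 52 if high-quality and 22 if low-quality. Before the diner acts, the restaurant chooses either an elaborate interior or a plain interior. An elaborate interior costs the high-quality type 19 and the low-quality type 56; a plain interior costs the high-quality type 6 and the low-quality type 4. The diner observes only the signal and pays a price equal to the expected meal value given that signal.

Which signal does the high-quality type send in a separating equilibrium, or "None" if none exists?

Try high-quality → elaborate interior, low-quality → plain interior:
  Under separation the diner infers type exactly: elaborate interior → high-quality (pays 52), plain interior → low-quality (pays 22).
  High-quality: elaborate interior gives 52 − 19 = 33; plain interior gives 22 − 6 = 16. No deviation. ✓
  Low-quality: plain interior gives 22 − 4 = 18; elaborate interior gives 52 − 56 = -4. No deviation. ✓
Both hold — the high-quality type sends elaborate interior.

elaborate interior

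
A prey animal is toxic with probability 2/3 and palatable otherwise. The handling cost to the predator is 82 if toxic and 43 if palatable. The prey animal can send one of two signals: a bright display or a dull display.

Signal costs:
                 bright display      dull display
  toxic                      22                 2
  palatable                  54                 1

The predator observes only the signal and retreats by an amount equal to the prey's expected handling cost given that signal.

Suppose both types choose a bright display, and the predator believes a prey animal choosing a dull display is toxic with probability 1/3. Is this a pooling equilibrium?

No

On the equilibrium path (bright display) the predator holds the prior 2/3 and pays 2/3·82 + 1/3·43 = 69. Off-path (dull display) belief 1/3 gives 1/3·82 + 2/3·43 = 56.
Toxic: bright display gives 69 − 22 = 47; dull display gives 56 − 2 = 54. Deviates. ✗
Palatable: bright display gives 69 − 54 = 15; dull display gives 56 − 1 = 55. Deviates. ✗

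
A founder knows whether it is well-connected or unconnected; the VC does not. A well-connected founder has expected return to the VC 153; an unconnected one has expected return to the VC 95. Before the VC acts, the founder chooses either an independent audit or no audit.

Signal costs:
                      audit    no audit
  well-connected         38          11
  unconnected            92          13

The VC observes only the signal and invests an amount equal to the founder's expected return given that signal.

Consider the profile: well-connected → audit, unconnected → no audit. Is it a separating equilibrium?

Under separation the VC infers type exactly: audit → well-connected (pays 153), no audit → unconnected (pays 95).
Well-connected: audit gives 153 − 38 = 115; no audit gives 95 − 11 = 84. No deviation. ✓
Unconnected: no audit gives 95 − 13 = 82; audit gives 153 − 92 = 61. No deviation. ✓
Neither type gains from mimicking the other.

Yes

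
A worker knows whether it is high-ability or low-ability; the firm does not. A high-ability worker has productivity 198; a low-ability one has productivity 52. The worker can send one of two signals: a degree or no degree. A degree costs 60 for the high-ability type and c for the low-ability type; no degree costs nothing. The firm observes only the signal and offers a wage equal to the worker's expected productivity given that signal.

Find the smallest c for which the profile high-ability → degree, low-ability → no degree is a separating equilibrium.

146

Under separation: degree → high-ability (pays 198); no degree → low-ability (pays 52).
High-ability: 198 − 60 = 138 ≥ 52 − 0 = 52. Holds regardless of c. ✓
Low-ability: 52 − 0 ≥ 198 − c, so c ≥ 198 − 52 = 146.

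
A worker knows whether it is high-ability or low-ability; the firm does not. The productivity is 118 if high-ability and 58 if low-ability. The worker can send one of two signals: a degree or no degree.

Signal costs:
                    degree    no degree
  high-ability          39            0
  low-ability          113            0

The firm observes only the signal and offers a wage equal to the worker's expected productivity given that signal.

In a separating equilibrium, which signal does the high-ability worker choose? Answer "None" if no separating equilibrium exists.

Try high-ability → degree, low-ability → no degree:
  If types separate, degree earns payment 118 and no degree earns 58.
  High-ability: degree gives 118 − 39 = 79; no degree gives 58 − 0 = 58. No deviation. ✓
  Low-ability: no degree gives 58 − 0 = 58; degree gives 118 − 113 = 5. No deviation. ✓
Both hold — the high-ability type sends degree.

degree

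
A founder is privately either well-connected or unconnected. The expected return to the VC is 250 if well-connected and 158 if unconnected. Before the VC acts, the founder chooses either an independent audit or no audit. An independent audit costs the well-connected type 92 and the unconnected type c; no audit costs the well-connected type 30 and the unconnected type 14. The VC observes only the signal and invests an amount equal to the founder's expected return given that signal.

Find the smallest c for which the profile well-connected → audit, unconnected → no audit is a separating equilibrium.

Under separation: audit → well-connected (pays 250); no audit → unconnected (pays 158).
Well-connected: 250 − 92 = 158 ≥ 158 − 30 = 128. Holds regardless of c. ✓
Unconnected: 158 − 14 ≥ 250 − c, so c ≥ 250 − 144 = 106.

106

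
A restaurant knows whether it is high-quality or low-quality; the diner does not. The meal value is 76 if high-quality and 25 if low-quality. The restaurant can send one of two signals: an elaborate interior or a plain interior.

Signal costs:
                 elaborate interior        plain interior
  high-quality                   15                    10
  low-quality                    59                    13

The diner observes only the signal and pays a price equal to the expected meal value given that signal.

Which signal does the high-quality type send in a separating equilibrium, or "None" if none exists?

None

Try high-quality → elaborate interior, low-quality → plain interior:
  If types separate, elaborate interior earns payment 76 and plain interior earns 25.
  High-quality: elaborate interior gives 76 − 15 = 61; plain interior gives 25 − 10 = 15. No deviation. ✓
  Low-quality: plain interior gives 25 − 13 = 12; elaborate interior gives 76 − 59 = 17. Would deviate. ✗
Try high-quality → plain interior, low-quality → elaborate interior:
  If types separate, plain interior earns payment 76 and elaborate interior earns 25.
  High-quality: plain interior gives 76 − 10 = 66; elaborate interior gives 25 − 15 = 10. No deviation. ✓
  Low-quality: elaborate interior gives 25 − 59 = -34; plain interior gives 76 − 13 = 63. Would deviate. ✗
Neither assignment is incentive-compatible.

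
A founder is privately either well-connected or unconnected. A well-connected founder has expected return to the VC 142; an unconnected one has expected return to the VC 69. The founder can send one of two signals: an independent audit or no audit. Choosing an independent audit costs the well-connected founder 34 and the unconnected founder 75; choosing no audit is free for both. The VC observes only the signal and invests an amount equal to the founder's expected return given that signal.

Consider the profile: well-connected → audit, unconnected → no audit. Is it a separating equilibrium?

Yes

If types separate, audit earns payment 142 and no audit earns 69.
Well-connected: audit gives 142 − 34 = 108; no audit gives 69 − 0 = 69. No deviation. ✓
Unconnected: no audit gives 69 − 0 = 69; audit gives 142 − 75 = 67. No deviation. ✓
Both incentive constraints hold.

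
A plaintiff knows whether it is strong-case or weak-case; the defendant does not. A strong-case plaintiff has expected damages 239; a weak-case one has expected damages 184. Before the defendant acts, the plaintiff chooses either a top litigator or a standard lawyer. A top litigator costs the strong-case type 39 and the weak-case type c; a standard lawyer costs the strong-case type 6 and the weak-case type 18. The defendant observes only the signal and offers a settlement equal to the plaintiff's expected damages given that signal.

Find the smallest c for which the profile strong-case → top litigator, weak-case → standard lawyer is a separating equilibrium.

Under separation: top litigator → strong-case (pays 239); standard lawyer → weak-case (pays 184).
Strong-case: 239 − 39 = 200 ≥ 184 − 6 = 178. Holds regardless of c. ✓
Weak-case: 184 − 18 ≥ 239 − c, so c ≥ 239 − 166 = 73.

73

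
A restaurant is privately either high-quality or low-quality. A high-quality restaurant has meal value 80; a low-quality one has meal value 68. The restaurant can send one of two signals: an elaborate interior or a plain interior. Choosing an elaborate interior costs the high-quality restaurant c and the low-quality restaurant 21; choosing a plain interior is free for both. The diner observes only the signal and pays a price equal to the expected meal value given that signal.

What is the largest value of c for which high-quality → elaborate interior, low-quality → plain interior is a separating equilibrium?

Under separation: elaborate interior → high-quality (pays 80); plain interior → low-quality (pays 68).
Low-quality: 68 − 0 = 68 ≥ 80 − 21 = 59. Holds regardless of c. ✓
High-quality: 80 − c ≥ 68 − 0, so c ≤ 80 − 68 = 12.

12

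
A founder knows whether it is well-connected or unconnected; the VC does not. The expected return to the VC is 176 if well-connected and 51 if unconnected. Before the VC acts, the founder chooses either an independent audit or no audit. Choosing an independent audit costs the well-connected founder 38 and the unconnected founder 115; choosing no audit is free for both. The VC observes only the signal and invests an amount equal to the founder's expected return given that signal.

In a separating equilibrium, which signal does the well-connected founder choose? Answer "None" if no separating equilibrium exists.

None

Try well-connected → audit, unconnected → no audit:
  If types separate, audit earns payment 176 and no audit earns 51.
  Well-connected: audit gives 176 − 38 = 138; no audit gives 51 − 0 = 51. No deviation. ✓
  Unconnected: no audit gives 51 − 0 = 51; audit gives 176 − 115 = 61. Would deviate. ✗
Try well-connected → no audit, unconnected → audit:
  If types separate, no audit earns payment 176 and audit earns 51.
  Well-connected: no audit gives 176 − 0 = 176; audit gives 51 − 38 = 13. No deviation. ✓
  Unconnected: audit gives 51 − 115 = -64; no audit gives 176 − 0 = 176. Would deviate. ✗
Neither assignment is incentive-compatible.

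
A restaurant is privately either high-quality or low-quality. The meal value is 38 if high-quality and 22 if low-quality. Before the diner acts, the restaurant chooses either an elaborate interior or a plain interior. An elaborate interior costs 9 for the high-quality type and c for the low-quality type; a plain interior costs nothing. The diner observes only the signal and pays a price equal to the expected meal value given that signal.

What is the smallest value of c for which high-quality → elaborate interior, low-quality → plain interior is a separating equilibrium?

16

Under separation: elaborate interior → high-quality (pays 38); plain interior → low-quality (pays 22).
High-quality: 38 − 9 = 29 ≥ 22 − 0 = 22. Holds regardless of c. ✓
Low-quality: 22 − 0 ≥ 38 − c, so c ≥ 38 − 22 = 16.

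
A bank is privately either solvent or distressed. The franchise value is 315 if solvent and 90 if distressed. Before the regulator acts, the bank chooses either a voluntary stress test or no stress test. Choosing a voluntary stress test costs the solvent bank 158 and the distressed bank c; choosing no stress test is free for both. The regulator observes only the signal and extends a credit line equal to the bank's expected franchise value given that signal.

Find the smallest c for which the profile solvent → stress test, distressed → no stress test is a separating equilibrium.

Under separation: stress test → solvent (pays 315); no stress test → distressed (pays 90).
Solvent: 315 − 158 = 157 ≥ 90 − 0 = 90. Holds regardless of c. ✓
Distressed: 90 − 0 ≥ 315 − c, so c ≥ 315 − 90 = 225.

225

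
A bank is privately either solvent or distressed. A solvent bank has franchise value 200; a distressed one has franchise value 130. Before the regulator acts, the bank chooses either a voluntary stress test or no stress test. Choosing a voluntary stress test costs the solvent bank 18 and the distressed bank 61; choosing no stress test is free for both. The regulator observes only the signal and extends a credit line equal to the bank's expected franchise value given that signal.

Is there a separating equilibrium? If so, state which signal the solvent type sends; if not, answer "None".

Try solvent → stress test, distressed → no stress test:
  Under separation the regulator infers type exactly: stress test → solvent (pays 200), no stress test → distressed (pays 130).
  Solvent: stress test gives 200 − 18 = 182; no stress test gives 130 − 0 = 130. No deviation. ✓
  Distressed: no stress test gives 130 − 0 = 130; stress test gives 200 − 61 = 139. Would deviate. ✗
Try solvent → no stress test, distressed → stress test:
  Under separation the regulator infers type exactly: no stress test → solvent (pays 200), stress test → distressed (pays 130).
  Solvent: no stress test gives 200 − 0 = 200; stress test gives 130 − 18 = 112. No deviation. ✓
  Distressed: stress test gives 130 − 61 = 69; no stress test gives 200 − 0 = 200. Would deviate. ✗
Neither assignment is incentive-compatible.

None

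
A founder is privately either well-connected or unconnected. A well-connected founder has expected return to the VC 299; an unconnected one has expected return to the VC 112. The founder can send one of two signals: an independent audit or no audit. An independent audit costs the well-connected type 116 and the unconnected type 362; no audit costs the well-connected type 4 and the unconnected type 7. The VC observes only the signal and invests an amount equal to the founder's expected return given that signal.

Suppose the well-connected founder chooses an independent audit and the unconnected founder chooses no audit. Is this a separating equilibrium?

Yes

Under separation the VC infers type exactly: audit → well-connected (pays 299), no audit → unconnected (pays 112).
Well-connected: audit gives 299 − 116 = 183; no audit gives 112 − 4 = 108. No deviation. ✓
Unconnected: no audit gives 112 − 7 = 105; audit gives 299 − 362 = -63. No deviation. ✓
Both incentive constraints hold.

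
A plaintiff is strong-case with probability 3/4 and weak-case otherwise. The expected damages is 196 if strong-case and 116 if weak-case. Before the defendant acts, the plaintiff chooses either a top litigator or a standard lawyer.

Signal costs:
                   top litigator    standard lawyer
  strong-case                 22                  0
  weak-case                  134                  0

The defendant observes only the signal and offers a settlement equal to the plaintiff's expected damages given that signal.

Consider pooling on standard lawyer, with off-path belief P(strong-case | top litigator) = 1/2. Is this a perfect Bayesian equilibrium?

Yes

At the pooled signal (standard lawyer) the defendant holds the prior 3/4 and pays 3/4·196 + 1/4·116 = 176. Off-path (top litigator) belief 1/2 gives 1/2·196 + 1/2·116 = 156.
Strong-case: standard lawyer gives 176 − 0 = 176; top litigator gives 156 − 22 = 134. Stays. ✓
Weak-case: standard lawyer gives 176 − 0 = 176; top litigator gives 156 − 134 = 22. Stays. ✓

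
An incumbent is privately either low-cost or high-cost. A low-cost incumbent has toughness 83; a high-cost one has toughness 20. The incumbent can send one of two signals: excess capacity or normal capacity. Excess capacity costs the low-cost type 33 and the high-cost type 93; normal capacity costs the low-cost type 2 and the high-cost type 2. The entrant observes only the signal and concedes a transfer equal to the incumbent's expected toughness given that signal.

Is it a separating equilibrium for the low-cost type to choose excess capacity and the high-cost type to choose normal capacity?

If types separate, excess capacity earns payment 83 and normal capacity earns 20.
Low-cost: excess capacity gives 83 − 33 = 50; normal capacity gives 20 − 2 = 18. No deviation. ✓
High-cost: normal capacity gives 20 − 2 = 18; excess capacity gives 83 − 93 = -10. No deviation. ✓
Both incentive constraints hold.

Yes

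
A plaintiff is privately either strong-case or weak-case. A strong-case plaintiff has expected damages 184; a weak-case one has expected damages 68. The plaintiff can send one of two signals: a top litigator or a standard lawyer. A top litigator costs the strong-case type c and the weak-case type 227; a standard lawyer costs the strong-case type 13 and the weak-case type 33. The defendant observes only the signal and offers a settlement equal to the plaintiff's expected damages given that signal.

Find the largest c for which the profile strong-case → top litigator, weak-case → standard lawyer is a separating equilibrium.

Under separation: top litigator → strong-case (pays 184); standard lawyer → weak-case (pays 68).
Weak-case: 68 − 33 = 35 ≥ 184 − 227 = -43. Holds regardless of c. ✓
Strong-case: 184 − c ≥ 68 − 13, so c ≤ 184 − 55 = 129.

129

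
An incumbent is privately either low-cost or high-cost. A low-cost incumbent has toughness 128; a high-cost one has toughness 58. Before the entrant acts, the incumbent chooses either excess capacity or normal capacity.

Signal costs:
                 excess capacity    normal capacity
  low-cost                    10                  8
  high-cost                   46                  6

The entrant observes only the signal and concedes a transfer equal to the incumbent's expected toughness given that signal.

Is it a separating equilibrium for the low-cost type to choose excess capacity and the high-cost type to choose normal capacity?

No

Under separation the entrant infers type exactly: excess capacity → low-cost (pays 128), normal capacity → high-cost (pays 58).
Low-cost: excess capacity gives 128 − 10 = 118; normal capacity gives 58 − 8 = 50. No deviation. ✓
High-cost: normal capacity gives 58 − 6 = 52; excess capacity gives 128 − 46 = 82. Would deviate. ✗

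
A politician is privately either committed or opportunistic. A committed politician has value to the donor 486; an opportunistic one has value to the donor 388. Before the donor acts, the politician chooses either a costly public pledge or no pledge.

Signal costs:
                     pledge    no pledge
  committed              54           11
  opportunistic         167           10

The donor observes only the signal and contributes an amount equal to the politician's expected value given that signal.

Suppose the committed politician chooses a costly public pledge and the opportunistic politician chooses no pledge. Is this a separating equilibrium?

Under separation the donor infers type exactly: pledge → committed (pays 486), no pledge → opportunistic (pays 388).
Committed: pledge gives 486 − 54 = 432; no pledge gives 388 − 11 = 377. No deviation. ✓
Opportunistic: no pledge gives 388 − 10 = 378; pledge gives 486 − 167 = 319. No deviation. ✓
Neither type gains from mimicking the other.

Yes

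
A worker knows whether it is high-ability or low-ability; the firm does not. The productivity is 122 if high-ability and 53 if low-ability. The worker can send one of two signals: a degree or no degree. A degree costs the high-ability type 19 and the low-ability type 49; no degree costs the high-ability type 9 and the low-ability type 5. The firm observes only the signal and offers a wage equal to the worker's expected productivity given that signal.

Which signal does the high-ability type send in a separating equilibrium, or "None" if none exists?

None

Try high-ability → degree, low-ability → no degree:
  Under separation the firm infers type exactly: degree → high-ability (pays 122), no degree → low-ability (pays 53).
  High-ability: degree gives 122 − 19 = 103; no degree gives 53 − 9 = 44. No deviation. ✓
  Low-ability: no degree gives 53 − 5 = 48; degree gives 122 − 49 = 73. Would deviate. ✗
Try high-ability → no degree, low-ability → degree:
  Under separation the firm infers type exactly: no degree → high-ability (pays 122), degree → low-ability (pays 53).
  High-ability: no degree gives 122 − 9 = 113; degree gives 53 − 19 = 34. No deviation. ✓
  Low-ability: degree gives 53 − 49 = 4; no degree gives 122 − 5 = 117. Would deviate. ✗
Neither assignment is incentive-compatible.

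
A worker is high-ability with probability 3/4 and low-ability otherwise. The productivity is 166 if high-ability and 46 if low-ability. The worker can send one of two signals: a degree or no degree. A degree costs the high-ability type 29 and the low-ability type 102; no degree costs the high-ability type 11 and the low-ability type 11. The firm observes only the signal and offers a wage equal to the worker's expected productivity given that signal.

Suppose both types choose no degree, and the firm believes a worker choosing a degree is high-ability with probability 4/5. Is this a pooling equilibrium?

At the pooled signal (no degree) the firm holds the prior 3/4 and pays 3/4·166 + 1/4·46 = 136. Off-path (degree) belief 4/5 gives 4/5·166 + 1/5·46 = 142.
High-ability: no degree gives 136 − 11 = 125; degree gives 142 − 29 = 113. Stays. ✓
Low-ability: no degree gives 136 − 11 = 125; degree gives 142 − 102 = 40. Stays. ✓

Yes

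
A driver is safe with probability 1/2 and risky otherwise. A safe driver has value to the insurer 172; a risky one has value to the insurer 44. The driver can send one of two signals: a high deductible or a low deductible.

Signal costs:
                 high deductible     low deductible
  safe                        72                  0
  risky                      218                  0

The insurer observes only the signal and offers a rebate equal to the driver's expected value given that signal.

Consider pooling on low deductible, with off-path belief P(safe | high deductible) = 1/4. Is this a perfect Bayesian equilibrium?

Yes

At the pooled signal (low deductible) the insurer holds the prior 1/2 and pays 1/2·172 + 1/2·44 = 108. Off-path (high deductible) belief 1/4 gives 1/4·172 + 3/4·44 = 76.
Safe: low deductible gives 108 − 0 = 108; high deductible gives 76 − 72 = 4. Stays. ✓
Risky: low deductible gives 108 − 0 = 108; high deductible gives 76 − 218 = -142. Stays. ✓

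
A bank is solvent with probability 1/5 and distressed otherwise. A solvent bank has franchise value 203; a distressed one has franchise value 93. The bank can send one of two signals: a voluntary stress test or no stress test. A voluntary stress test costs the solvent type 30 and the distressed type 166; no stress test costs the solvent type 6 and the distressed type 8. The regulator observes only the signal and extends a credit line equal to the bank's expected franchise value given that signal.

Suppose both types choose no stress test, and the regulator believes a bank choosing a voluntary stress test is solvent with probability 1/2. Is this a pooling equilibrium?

No

At the pooled signal (no stress test) the regulator holds the prior 1/5 and pays 1/5·203 + 4/5·93 = 115. Off-path (stress test) belief 1/2 gives 1/2·203 + 1/2·93 = 148.
Solvent: no stress test gives 115 − 6 = 109; stress test gives 148 − 30 = 118. Deviates. ✗
Distressed: no stress test gives 115 − 8 = 107; stress test gives 148 − 166 = -18. Stays. ✓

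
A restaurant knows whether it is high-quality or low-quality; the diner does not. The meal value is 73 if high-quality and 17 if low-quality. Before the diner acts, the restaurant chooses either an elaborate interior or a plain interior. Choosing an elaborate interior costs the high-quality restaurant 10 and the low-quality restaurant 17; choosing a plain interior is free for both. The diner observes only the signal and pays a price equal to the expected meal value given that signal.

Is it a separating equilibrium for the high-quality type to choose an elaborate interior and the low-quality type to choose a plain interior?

No

If types separate, elaborate interior earns payment 73 and plain interior earns 17.
High-quality: elaborate interior gives 73 − 10 = 63; plain interior gives 17 − 0 = 17. No deviation. ✓
Low-quality: plain interior gives 17 − 0 = 17; elaborate interior gives 73 − 17 = 56. Would deviate. ✗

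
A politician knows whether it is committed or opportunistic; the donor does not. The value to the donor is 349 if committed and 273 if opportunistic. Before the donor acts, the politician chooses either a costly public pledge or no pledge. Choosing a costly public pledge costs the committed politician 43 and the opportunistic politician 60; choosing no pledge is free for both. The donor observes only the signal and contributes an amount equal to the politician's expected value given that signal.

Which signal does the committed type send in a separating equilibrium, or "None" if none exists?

None

Try committed → pledge, opportunistic → no pledge:
  If types separate, pledge earns payment 349 and no pledge earns 273.
  Committed: pledge gives 349 − 43 = 306; no pledge gives 273 − 0 = 273. No deviation. ✓
  Opportunistic: no pledge gives 273 − 0 = 273; pledge gives 349 − 60 = 289. Would deviate. ✗
Try committed → no pledge, opportunistic → pledge:
  If types separate, no pledge earns payment 349 and pledge earns 273.
  Committed: no pledge gives 349 − 0 = 349; pledge gives 273 − 43 = 230. No deviation. ✓
  Opportunistic: pledge gives 273 − 60 = 213; no pledge gives 349 − 0 = 349. Would deviate. ✗
Neither assignment is incentive-compatible.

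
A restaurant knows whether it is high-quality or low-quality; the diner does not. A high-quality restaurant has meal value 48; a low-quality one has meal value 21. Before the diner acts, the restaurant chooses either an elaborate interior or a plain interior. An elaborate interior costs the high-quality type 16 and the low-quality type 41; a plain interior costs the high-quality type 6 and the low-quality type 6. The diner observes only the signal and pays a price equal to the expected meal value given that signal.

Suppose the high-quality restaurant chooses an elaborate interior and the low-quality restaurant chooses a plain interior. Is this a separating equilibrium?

If types separate, elaborate interior earns payment 48 and plain interior earns 21.
High-quality: elaborate interior gives 48 − 16 = 32; plain interior gives 21 − 6 = 15. No deviation. ✓
Low-quality: plain interior gives 21 − 6 = 15; elaborate interior gives 48 − 41 = 7. No deviation. ✓
Both incentive constraints hold.

Yes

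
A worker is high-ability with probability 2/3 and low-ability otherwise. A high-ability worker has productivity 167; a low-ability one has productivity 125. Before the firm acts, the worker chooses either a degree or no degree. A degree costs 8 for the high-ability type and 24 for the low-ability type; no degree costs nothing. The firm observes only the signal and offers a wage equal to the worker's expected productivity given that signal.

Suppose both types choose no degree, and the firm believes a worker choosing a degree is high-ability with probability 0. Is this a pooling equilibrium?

On the equilibrium path (no degree) the firm holds the prior 2/3 and pays 2/3·167 + 1/3·125 = 153. Off-path (degree) belief 0 gives 0·167 + 1·125 = 125.
High-ability: no degree gives 153 − 0 = 153; degree gives 125 − 8 = 117. Stays. ✓
Low-ability: no degree gives 153 − 0 = 153; degree gives 125 − 24 = 101. Stays. ✓
Beliefs are Bayes-consistent on-path and both types best-respond.

Yes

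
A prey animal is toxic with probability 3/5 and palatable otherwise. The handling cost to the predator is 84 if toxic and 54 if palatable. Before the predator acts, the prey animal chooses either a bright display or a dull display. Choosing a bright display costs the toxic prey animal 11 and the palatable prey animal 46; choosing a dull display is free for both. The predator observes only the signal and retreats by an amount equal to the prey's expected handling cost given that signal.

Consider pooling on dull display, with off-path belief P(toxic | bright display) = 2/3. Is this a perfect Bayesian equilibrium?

At the pooled signal (dull display) the predator holds the prior 3/5 and pays 3/5·84 + 2/5·54 = 72. Off-path (bright display) belief 2/3 gives 2/3·84 + 1/3·54 = 74.
Toxic: dull display gives 72 − 0 = 72; bright display gives 74 − 11 = 63. Stays. ✓
Palatable: dull display gives 72 − 0 = 72; bright display gives 74 − 46 = 28. Stays. ✓

Yes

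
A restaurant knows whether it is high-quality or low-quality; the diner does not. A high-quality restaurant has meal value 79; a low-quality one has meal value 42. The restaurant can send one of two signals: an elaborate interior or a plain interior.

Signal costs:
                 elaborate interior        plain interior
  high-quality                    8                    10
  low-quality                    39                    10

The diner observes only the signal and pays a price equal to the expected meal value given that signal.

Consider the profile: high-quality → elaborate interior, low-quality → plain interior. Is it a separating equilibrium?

No

Under separation the diner infers type exactly: elaborate interior → high-quality (pays 79), plain interior → low-quality (pays 42).
High-quality: elaborate interior gives 79 − 8 = 71; plain interior gives 42 − 10 = 32. No deviation. ✓
Low-quality: plain interior gives 42 − 10 = 32; elaborate interior gives 79 − 39 = 40. Would deviate. ✗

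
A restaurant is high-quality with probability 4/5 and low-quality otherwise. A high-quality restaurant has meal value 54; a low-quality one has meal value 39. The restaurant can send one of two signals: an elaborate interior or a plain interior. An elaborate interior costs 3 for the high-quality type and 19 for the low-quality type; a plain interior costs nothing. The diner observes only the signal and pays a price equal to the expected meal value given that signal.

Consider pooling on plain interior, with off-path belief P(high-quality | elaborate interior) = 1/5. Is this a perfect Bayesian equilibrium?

Yes

On the equilibrium path (plain interior) the diner holds the prior 4/5 and pays 4/5·54 + 1/5·39 = 51. Off-path (elaborate interior) belief 1/5 gives 1/5·54 + 4/5·39 = 42.
High-quality: plain interior gives 51 − 0 = 51; elaborate interior gives 42 − 3 = 39. Stays. ✓
Low-quality: plain interior gives 51 − 0 = 51; elaborate interior gives 42 − 19 = 23. Stays. ✓
Beliefs are Bayes-consistent on-path and both types best-respond.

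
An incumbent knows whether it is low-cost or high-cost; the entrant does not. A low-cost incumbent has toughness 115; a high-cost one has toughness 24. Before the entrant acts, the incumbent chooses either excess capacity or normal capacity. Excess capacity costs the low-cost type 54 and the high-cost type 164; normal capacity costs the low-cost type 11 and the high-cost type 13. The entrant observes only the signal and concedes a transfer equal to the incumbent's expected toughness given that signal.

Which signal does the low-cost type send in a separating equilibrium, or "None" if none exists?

Try low-cost → excess capacity, high-cost → normal capacity:
  If types separate, excess capacity earns payment 115 and normal capacity earns 24.
  Low-cost: excess capacity gives 115 − 54 = 61; normal capacity gives 24 − 11 = 13. No deviation. ✓
  High-cost: normal capacity gives 24 − 13 = 11; excess capacity gives 115 − 164 = -49. No deviation. ✓
Both hold — the low-cost type sends excess capacity.

excess capacity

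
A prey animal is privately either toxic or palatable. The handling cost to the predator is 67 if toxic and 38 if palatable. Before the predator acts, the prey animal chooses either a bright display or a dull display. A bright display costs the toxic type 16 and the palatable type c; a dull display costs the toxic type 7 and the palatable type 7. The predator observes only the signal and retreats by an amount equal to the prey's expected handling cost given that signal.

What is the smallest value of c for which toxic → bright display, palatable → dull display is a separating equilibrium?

36

Under separation: bright display → toxic (pays 67); dull display → palatable (pays 38).
Toxic: 67 − 16 = 51 ≥ 38 − 7 = 31. Holds regardless of c. ✓
Palatable: 38 − 7 ≥ 67 − c, so c ≥ 67 − 31 = 36.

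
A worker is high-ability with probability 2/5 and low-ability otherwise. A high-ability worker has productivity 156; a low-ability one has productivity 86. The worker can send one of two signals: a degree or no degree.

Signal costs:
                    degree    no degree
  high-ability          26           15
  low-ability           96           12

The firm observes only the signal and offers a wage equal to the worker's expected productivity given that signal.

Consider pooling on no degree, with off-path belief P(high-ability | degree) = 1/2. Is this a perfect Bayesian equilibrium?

Yes

On the equilibrium path (no degree) the firm holds the prior 2/5 and pays 2/5·156 + 3/5·86 = 114. Off-path (degree) belief 1/2 gives 1/2·156 + 1/2·86 = 121.
High-ability: no degree gives 114 − 15 = 99; degree gives 121 − 26 = 95. Stays. ✓
Low-ability: no degree gives 114 − 12 = 102; degree gives 121 − 96 = 25. Stays. ✓
Beliefs are Bayes-consistent on-path and both types best-respond.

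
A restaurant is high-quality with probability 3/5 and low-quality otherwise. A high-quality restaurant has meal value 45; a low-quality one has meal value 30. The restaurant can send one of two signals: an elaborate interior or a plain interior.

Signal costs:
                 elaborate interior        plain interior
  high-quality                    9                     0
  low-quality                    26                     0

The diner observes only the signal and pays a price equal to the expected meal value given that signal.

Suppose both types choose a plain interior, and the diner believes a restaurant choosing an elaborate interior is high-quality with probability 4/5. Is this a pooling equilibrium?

At the pooled signal (plain interior) the diner holds the prior 3/5 and pays 3/5·45 + 2/5·30 = 39. Off-path (elaborate interior) belief 4/5 gives 4/5·45 + 1/5·30 = 42.
High-quality: plain interior gives 39 − 0 = 39; elaborate interior gives 42 − 9 = 33. Stays. ✓
Low-quality: plain interior gives 39 − 0 = 39; elaborate interior gives 42 − 26 = 16. Stays. ✓

Yes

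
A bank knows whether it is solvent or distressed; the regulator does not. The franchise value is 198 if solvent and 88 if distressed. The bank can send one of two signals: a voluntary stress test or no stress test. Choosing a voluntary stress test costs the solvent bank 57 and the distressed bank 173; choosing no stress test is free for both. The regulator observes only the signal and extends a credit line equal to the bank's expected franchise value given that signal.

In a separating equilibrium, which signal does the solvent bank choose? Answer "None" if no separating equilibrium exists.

Try solvent → stress test, distressed → no stress test:
  If types separate, stress test earns payment 198 and no stress test earns 88.
  Solvent: stress test gives 198 − 57 = 141; no stress test gives 88 − 0 = 88. No deviation. ✓
  Distressed: no stress test gives 88 − 0 = 88; stress test gives 198 − 173 = 25. No deviation. ✓
Both hold — the solvent type sends stress test.

stress test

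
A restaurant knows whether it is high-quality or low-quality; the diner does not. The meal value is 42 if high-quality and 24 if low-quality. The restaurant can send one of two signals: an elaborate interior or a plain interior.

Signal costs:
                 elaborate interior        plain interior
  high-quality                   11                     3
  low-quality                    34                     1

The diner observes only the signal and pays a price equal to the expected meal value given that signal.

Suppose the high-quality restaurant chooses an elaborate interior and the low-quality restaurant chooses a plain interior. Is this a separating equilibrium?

Yes

If types separate, elaborate interior earns payment 42 and plain interior earns 24.
High-quality: elaborate interior gives 42 − 11 = 31; plain interior gives 24 − 3 = 21. No deviation. ✓
Low-quality: plain interior gives 24 − 1 = 23; elaborate interior gives 42 − 34 = 8. No deviation. ✓
Neither type gains from mimicking the other.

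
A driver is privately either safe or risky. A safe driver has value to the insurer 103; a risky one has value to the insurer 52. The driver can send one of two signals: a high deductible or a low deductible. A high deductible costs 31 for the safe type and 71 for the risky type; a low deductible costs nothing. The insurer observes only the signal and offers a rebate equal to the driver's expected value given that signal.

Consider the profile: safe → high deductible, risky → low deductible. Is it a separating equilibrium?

Under separation the insurer infers type exactly: high deductible → safe (pays 103), low deductible → risky (pays 52).
Safe: high deductible gives 103 − 31 = 72; low deductible gives 52 − 0 = 52. No deviation. ✓
Risky: low deductible gives 52 − 0 = 52; high deductible gives 103 − 71 = 32. No deviation. ✓
Both incentive constraints hold.

Yes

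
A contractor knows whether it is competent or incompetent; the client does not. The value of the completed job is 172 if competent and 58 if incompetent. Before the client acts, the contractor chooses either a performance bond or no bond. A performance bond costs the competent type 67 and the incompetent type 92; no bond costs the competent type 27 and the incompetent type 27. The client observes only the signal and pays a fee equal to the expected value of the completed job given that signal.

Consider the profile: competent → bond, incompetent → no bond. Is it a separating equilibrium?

Under separation the client infers type exactly: bond → competent (pays 172), no bond → incompetent (pays 58).
Competent: bond gives 172 − 67 = 105; no bond gives 58 − 27 = 31. No deviation. ✓
Incompetent: no bond gives 58 − 27 = 31; bond gives 172 − 92 = 80. Would deviate. ✗

No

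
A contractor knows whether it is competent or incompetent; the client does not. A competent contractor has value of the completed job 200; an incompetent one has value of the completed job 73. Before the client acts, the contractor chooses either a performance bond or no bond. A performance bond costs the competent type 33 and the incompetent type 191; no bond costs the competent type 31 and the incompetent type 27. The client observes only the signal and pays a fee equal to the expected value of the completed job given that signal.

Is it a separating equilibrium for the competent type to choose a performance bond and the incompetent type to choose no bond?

Yes

Under separation the client infers type exactly: bond → competent (pays 200), no bond → incompetent (pays 73).
Competent: bond gives 200 − 33 = 167; no bond gives 73 − 31 = 42. No deviation. ✓
Incompetent: no bond gives 73 − 27 = 46; bond gives 200 − 191 = 9. No deviation. ✓
Both incentive constraints hold.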